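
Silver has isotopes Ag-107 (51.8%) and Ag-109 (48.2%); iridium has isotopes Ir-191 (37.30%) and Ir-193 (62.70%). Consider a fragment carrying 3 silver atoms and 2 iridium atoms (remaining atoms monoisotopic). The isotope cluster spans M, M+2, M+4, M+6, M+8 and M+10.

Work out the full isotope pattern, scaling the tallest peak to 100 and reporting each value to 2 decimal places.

Silver pattern (n=3): 0.13899183 : 0.3879965 : 0.3610315 : 0.11198017
Iridium pattern (n=2): 0.139129 : 0.467742 : 0.393129
Convolve the two distributions (both contribute in 2-u steps):
  M: 0.13899183×0.139129 = 0.019338
  M+2: 0.13899183×0.467742 + 0.3879965×0.139129 = 0.118994
  M+4: 0.13899183×0.393129 + 0.3879965×0.467742 + 0.3610315×0.139129 = 0.286354
  M+6: 0.3879965×0.393129 + 0.3610315×0.467742 + 0.11198017×0.139129 = 0.336982
  M+8: 0.3610315×0.393129 + 0.11198017×0.467742 = 0.194310
  M+10: 0.11198017×0.393129 = 0.044023
Scale to base peak (0.336982) = 100: 5.74 : 35.31 : 84.98 : 100.00 : 57.66 : 13.06

5.74 : 35.31 : 84.98 : 100.00 : 57.66 : 13.06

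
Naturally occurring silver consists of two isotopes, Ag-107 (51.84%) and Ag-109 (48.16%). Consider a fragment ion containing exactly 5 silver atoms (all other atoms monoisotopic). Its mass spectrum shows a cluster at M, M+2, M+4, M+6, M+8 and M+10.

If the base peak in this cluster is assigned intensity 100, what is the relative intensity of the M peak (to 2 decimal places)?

(0.5184 + 0.4816)^5 gives M 0.0374, M+2 0.1739, M+4 0.3231, M+6 0.3002, M+8 0.1394, M+10 0.0259; the largest is M+4.
P(M+4) = C(5,2) × 0.5184^3 × 0.4816^2 = 10 × 0.13931407 × 0.23193856 = 0.323123 (base)
P(M) = C(5,0) × 0.5184^5 × 0.4816^0 = 1 × 0.03743906 × 1.0000 = 0.037439
Relative intensity = 0.037439 / 0.323123 × 100 = 11.59

11.59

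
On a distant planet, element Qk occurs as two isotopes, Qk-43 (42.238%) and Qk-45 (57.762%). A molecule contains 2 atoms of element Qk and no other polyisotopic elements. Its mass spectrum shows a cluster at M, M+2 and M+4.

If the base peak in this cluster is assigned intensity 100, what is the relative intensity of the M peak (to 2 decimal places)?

36.56

(0.42238 + 0.57762)^2 gives M 0.1784, M+2 0.4880, M+4 0.3336; the largest is M+2.
P(M+2) = C(2,1) × 0.42238^1 × 0.57762^1 = 2 × 0.42238 × 0.57762 = 0.487950 (base)
P(M) = C(2,0) × 0.42238^2 × 0.57762^0 = 1 × 0.17840486 × 1.0000 = 0.178405
Relative intensity = 0.178405 / 0.487950 × 100 = 36.56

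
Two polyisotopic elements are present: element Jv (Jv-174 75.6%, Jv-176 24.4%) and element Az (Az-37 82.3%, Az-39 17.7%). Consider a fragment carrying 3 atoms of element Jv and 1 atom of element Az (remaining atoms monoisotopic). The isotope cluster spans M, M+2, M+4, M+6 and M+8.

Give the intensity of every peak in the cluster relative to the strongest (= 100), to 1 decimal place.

Element Jv pattern (n=3): 0.43208122 : 0.41836435 : 0.13502765 : 0.01452678
Element Az pattern (n=1): 0.8230 : 0.1770
Convolve the two distributions (both contribute in 2-u steps):
  M: 0.43208122×0.8230 = 0.355603
  M+2: 0.43208122×0.1770 + 0.41836435×0.8230 = 0.420792
  M+4: 0.41836435×0.1770 + 0.13502765×0.8230 = 0.185178
  M+6: 0.13502765×0.1770 + 0.01452678×0.8230 = 0.035855
  M+8: 0.01452678×0.1770 = 0.002571
Scale to base peak (0.420792) = 100: 84.5 : 100.0 : 44.0 : 8.5 : 0.6

84.5 : 100.0 : 44.0 : 8.5 : 0.6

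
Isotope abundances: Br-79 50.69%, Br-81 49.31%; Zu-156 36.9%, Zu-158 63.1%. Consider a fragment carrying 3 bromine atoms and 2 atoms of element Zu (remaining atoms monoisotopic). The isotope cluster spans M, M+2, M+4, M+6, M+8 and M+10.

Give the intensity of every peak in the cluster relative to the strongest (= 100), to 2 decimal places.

Bromine pattern (n=3): 0.13024674 : 0.3801026 : 0.36975457 : 0.11989609
Element Zu pattern (n=2): 0.136161 : 0.465678 : 0.398161
Convolve the two distributions (both contribute in 2-u steps):
  M: 0.13024674×0.136161 = 0.017735
  M+2: 0.13024674×0.465678 + 0.3801026×0.136161 = 0.112408
  M+4: 0.13024674×0.398161 + 0.3801026×0.465678 + 0.36975457×0.136161 = 0.279211
  M+6: 0.3801026×0.398161 + 0.36975457×0.465678 + 0.11989609×0.136161 = 0.339854
  M+8: 0.36975457×0.398161 + 0.11989609×0.465678 = 0.203055
  M+10: 0.11989609×0.398161 = 0.047738
Scale to base peak (0.339854) = 100: 5.22 : 33.08 : 82.16 : 100.00 : 59.75 : 14.05

5.22 : 33.08 : 82.16 : 100.00 : 59.75 : 14.05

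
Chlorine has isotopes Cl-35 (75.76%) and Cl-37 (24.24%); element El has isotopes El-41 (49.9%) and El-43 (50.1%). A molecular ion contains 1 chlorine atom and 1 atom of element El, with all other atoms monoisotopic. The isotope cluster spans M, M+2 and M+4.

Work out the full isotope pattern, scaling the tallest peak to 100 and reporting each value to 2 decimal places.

75.53 : 100.00 : 24.26

Chlorine pattern (n=1): 0.7576 : 0.2424
Element El pattern (n=1): 0.4990 : 0.5010
Convolve the two distributions (both contribute in 2-u steps):
  M: 0.7576×0.4990 = 0.378042
  M+2: 0.7576×0.5010 + 0.2424×0.4990 = 0.500515
  M+4: 0.2424×0.5010 = 0.121442
Scale to base peak (0.500515) = 100: 75.53 : 100.00 : 24.26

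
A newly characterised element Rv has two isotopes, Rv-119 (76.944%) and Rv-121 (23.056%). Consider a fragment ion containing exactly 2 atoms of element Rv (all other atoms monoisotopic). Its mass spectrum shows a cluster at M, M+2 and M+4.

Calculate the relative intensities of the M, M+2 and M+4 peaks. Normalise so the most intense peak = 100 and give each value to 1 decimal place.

100.0 : 59.9 : 9.0

Expanding (0.76944 + 0.23056)^2:
P(M) = 0.76944^2 = 0.592038
P(M+2) = 2 × 0.76944^1 × 0.23056^1 = 0.354804
P(M+4) = 0.23056^2 = 0.053158
The M peak is largest (0.592038); scaling to 100 gives 100.0 : 59.9 : 9.0.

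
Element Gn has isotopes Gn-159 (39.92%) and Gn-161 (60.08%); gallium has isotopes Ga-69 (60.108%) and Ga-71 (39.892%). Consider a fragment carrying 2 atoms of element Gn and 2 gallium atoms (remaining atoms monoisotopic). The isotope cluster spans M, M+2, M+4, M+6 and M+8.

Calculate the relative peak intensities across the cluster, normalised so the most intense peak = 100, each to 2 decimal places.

14.92 : 64.73 : 100.00 : 64.65 : 14.89

Element Gn pattern (n=2): 0.15936064 : 0.47967872 : 0.36096064
Gallium pattern (n=2): 0.36129717 : 0.47956567 : 0.15913717
Convolve the two distributions (both contribute in 2-u steps):
  M: 0.15936064×0.36129717 = 0.057577
  M+2: 0.15936064×0.47956567 + 0.47967872×0.36129717 = 0.249730
  M+4: 0.15936064×0.15913717 + 0.47967872×0.47956567 + 0.36096064×0.36129717 = 0.385812
  M+6: 0.47967872×0.15913717 + 0.36096064×0.47956567 = 0.249439
  M+8: 0.36096064×0.15913717 = 0.057442
Scale to base peak (0.385812) = 100: 14.92 : 64.73 : 100.00 : 64.65 : 14.89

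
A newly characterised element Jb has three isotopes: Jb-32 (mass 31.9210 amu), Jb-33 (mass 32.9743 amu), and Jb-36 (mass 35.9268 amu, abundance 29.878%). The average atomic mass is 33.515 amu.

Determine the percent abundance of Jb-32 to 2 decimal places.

32.42%

The remaining 70.122% is split between Jb-32 (fraction x) and Jb-33 (fraction 0.70122 − x).
Substituting: 31.9210x + 32.9743(0.70122 − x) = 22.780790696
(31.9210 − 32.9743)x = -0.34144795  ⇒  x = 0.32417, y = 0.37705
Jb-32: 32.42%, Jb-33: 37.71%.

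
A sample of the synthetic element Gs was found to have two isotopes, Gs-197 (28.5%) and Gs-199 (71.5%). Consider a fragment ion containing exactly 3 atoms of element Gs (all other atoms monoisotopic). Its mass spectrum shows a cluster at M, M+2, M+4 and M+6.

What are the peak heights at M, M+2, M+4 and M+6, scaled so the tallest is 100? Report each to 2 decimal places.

Expanding (0.285 + 0.715)^3:
P(M) = 0.285^3 = 0.023149
P(M+2) = 3 × 0.285^2 × 0.715^1 = 0.174228
P(M+4) = 3 × 0.285^1 × 0.715^2 = 0.437097
P(M+6) = 0.715^3 = 0.365526
The M+4 peak is largest (0.437097); scaling to 100 gives 5.30 : 39.86 : 100.00 : 83.63.

5.30 : 39.86 : 100.00 : 83.63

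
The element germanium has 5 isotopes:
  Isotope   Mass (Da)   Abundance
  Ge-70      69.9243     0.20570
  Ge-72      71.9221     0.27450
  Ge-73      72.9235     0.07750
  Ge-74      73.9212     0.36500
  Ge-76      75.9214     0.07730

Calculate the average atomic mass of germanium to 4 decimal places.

Ar = Σ fᵢ·mᵢ = 0.20570 × 69.9243 + 0.27450 × 71.9221 + 0.07750 × 72.9235 + 0.36500 × 73.9212 + 0.07730 × 75.9214
= 14.38343 + 19.74262 + 5.65157 + 26.98124 + 5.86872 = 72.62758 Da

72.6276 Da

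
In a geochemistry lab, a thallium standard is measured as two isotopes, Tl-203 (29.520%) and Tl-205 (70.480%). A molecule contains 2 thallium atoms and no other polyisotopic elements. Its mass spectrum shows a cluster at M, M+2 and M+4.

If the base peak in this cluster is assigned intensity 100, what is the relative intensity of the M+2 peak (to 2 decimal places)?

83.77

(0.29520 + 0.70480)^2 gives M 0.0871, M+2 0.4161, M+4 0.4967; the largest is M+4.
P(M+4) = C(2,2) × 0.29520^0 × 0.70480^2 = 1 × 1.0000 × 0.49674304 = 0.496743 (base)
P(M+2) = C(2,1) × 0.29520^1 × 0.70480^1 = 2 × 0.2952 × 0.7048 = 0.416114
Relative intensity = 0.416114 / 0.496743 × 100 = 83.77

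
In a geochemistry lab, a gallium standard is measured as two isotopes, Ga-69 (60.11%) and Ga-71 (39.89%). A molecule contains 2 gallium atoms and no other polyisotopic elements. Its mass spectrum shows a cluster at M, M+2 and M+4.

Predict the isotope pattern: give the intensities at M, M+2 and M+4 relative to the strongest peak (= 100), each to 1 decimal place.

Expanding (0.6011 + 0.3989)^2:
P(M) = 0.6011^2 = 0.361321
P(M+2) = 2 × 0.6011^1 × 0.3989^1 = 0.479558
P(M+4) = 0.3989^2 = 0.159121
The M+2 peak is largest (0.479558); scaling to 100 gives 75.3 : 100.0 : 33.2.

75.3 : 100.0 : 33.2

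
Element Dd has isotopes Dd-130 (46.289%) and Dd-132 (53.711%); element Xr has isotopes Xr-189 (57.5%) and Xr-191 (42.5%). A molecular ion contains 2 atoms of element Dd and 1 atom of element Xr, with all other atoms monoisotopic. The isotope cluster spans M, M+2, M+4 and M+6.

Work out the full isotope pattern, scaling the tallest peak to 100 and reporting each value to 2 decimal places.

32.66 : 99.94 : 100.00 : 32.50

Element Dd pattern (n=2): 0.21426715 : 0.4972457 : 0.28848715
Element Xr pattern (n=1): 0.5750 : 0.4250
Convolve the two distributions (both contribute in 2-u steps):
  M: 0.21426715×0.5750 = 0.123204
  M+2: 0.21426715×0.4250 + 0.4972457×0.5750 = 0.376980
  M+4: 0.4972457×0.4250 + 0.28848715×0.5750 = 0.377210
  M+6: 0.28848715×0.4250 = 0.122607
Scale to base peak (0.377210) = 100: 32.66 : 99.94 : 100.00 : 32.50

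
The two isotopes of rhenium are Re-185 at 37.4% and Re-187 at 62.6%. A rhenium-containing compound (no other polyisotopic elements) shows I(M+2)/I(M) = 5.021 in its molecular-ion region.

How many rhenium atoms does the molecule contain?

The M+2/M ratio from n Re atoms is n · q/p = n · 0.626/0.374.
n = 5.021 × 0.374/0.626 = 3.00 ≈ 3

3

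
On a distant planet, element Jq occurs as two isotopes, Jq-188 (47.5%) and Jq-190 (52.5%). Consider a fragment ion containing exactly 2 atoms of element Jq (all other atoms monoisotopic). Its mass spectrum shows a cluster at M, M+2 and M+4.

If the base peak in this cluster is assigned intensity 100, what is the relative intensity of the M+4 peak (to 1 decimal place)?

55.3

Binomial terms of (0.475 + 0.525)^2: M 0.2256, M+2 0.4987, M+4 0.2756 → M+2 is the base peak.
P(M+2) = C(2,1) × 0.475^1 × 0.525^1 = 2 × 0.4750 × 0.5250 = 0.498750 (base)
P(M+4) = C(2,2) × 0.475^0 × 0.525^2 = 1 × 1.0000 × 0.275625 = 0.275625
Relative intensity = 0.275625 / 0.498750 × 100 = 55.3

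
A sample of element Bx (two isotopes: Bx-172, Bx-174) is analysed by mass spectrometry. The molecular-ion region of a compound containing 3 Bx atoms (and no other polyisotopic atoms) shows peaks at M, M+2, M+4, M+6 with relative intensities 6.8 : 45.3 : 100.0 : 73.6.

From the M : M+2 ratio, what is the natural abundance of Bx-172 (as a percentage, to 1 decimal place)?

31.1%

Write p for the Bx-172 fraction. I(M+2)/I(M) = [C(3,1)·p^2·(1−p)] / p^3 = 3·(1−p)/p = 45.3/6.8 = 6.6618
(1−p)/p = 6.6618/3 = 2.2206  ⇒  p = 1/(1 + 2.2206) = 0.3105
Bx-172: 31.1%, Bx-174: 68.9%.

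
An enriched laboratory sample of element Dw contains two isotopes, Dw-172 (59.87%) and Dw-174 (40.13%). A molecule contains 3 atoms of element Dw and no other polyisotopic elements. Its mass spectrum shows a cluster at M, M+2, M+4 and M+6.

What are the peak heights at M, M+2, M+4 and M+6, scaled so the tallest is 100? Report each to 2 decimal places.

49.73 : 100.00 : 67.03 : 14.98

The 3 Dw atoms are independent, so intensities follow the terms of (0.5987 + 0.4013)^3.
P(M) = 0.5987^3 = 0.214599
P(M+2) = 3 × 0.5987^2 × 0.4013^1 = 0.431528
P(M+4) = 3 × 0.5987^1 × 0.4013^2 = 0.289247
P(M+6) = 0.4013^3 = 0.064626
The M+2 peak is largest (0.431528); scaling to 100 gives 49.73 : 100.00 : 67.03 : 14.98.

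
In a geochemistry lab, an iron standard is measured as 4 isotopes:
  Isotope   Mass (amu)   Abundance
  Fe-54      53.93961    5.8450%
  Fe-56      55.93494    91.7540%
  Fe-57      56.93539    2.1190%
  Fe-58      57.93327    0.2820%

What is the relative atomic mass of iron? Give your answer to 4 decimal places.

The abundance-weighted mean is 0.058450 × 53.93961 + 0.917540 × 55.93494 + 0.021190 × 56.93539 + 0.002820 × 57.93327
= 3.152770 + 51.322545 + 1.206461 + 0.163372 = 55.845148 amu

55.8451 amu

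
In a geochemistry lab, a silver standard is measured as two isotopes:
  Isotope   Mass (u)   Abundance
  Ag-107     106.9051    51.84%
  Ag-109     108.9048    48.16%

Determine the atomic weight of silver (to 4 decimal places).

Weight each isotope mass by its fractional abundance: 0.5184 × 106.9051 + 0.4816 × 108.9048
= 55.41960 + 52.44855 = 107.86815 u

107.8682 u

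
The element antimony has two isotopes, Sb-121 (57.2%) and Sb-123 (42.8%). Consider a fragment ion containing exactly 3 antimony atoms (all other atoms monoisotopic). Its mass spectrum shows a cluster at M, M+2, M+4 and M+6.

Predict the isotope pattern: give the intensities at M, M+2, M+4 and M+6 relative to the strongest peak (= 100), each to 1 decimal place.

Each Sb atom is independently Sb-121 (p = 0.572) or Sb-123 (q = 0.428); the cluster is the binomial expansion (p + q)^3.
P(M) = 0.572^3 = 0.187149
P(M+2) = 3 × 0.572^2 × 0.428^1 = 0.420104
P(M+4) = 3 × 0.572^1 × 0.428^2 = 0.314344
P(M+6) = 0.428^3 = 0.078403
The M+2 peak is largest (0.420104); scaling to 100 gives 44.5 : 100.0 : 74.8 : 18.7.

44.5 : 100.0 : 74.8 : 18.7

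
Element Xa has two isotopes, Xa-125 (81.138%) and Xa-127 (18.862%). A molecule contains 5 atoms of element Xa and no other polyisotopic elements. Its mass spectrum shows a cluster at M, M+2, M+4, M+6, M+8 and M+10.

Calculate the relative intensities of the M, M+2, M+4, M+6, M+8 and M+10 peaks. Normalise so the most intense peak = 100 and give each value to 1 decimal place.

Expanding (0.81138 + 0.18862)^5:
P(M) = 0.81138^5 = 0.351659
P(M+2) = 5 × 0.81138^4 × 0.18862^1 = 0.408747
P(M+4) = 10 × 0.81138^3 × 0.18862^2 = 0.190041
P(M+6) = 10 × 0.81138^2 × 0.18862^3 = 0.044179
P(M+8) = 5 × 0.81138^1 × 0.18862^4 = 0.005135
P(M+10) = 0.18862^5 = 0.000239
The M+2 peak is largest (0.408747); scaling to 100 gives 86.0 : 100.0 : 46.5 : 10.8 : 1.3 : 0.1.

86.0 : 100.0 : 46.5 : 10.8 : 1.3 : 0.1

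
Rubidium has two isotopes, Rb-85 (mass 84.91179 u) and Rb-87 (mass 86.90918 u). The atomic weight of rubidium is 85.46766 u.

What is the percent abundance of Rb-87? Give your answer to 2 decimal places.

27.83%

Writing the weighted mean with unknown fraction x of Rb-85:
84.91179·x + 86.90918·(1 − x) = 85.46766
(84.91179 − 86.90918)·x = 85.46766 − 86.90918
x = -1.44152 / -1.99739 = 0.72170 → 72.17% Rb-85, 27.83% Rb-87.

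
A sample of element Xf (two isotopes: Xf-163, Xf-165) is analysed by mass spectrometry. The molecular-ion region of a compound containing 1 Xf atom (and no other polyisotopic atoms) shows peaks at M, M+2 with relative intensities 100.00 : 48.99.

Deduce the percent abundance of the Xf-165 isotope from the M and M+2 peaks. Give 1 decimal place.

Write p for the Xf-163 fraction. I(M+2)/I(M) = [C(1,1)·p^0·(1−p)] / p^1 = 1·(1−p)/p = 48.99/100.00 = 0.4899
(1−p)/p = 0.4899/1 = 0.4899  ⇒  p = 1/(1 + 0.4899) = 0.6712
Xf-163: 67.1%, Xf-165: 32.9%.

32.9%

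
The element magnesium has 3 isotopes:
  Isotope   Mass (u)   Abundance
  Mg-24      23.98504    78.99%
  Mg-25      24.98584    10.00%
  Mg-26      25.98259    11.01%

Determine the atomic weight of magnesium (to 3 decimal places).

The abundance-weighted mean is 0.7899 × 23.98504 + 0.1000 × 24.98584 + 0.1101 × 25.98259
= 18.945783 + 2.498584 + 2.860683 = 24.305050 u

24.305 u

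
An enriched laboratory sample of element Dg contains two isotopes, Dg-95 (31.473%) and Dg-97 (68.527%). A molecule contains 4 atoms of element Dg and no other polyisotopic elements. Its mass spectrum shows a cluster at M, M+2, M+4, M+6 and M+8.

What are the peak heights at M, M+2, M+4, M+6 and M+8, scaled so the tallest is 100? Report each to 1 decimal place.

The 4 Dg atoms are independent, so intensities follow the terms of (0.31473 + 0.68527)^4.
P(M) = 0.31473^4 = 0.009812
P(M+2) = 4 × 0.31473^3 × 0.68527^1 = 0.085455
P(M+4) = 6 × 0.31473^2 × 0.68527^2 = 0.279094
P(M+6) = 4 × 0.31473^1 × 0.68527^3 = 0.405120
P(M+8) = 0.68527^4 = 0.220519
The M+6 peak is largest (0.405120); scaling to 100 gives 2.4 : 21.1 : 68.9 : 100.0 : 54.4.

2.4 : 21.1 : 68.9 : 100.0 : 54.4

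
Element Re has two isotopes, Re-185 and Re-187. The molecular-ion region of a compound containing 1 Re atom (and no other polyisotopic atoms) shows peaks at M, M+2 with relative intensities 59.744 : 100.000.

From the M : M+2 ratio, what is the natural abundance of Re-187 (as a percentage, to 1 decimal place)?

If p is the fraction of Re that is Re-185, then I(M+2)/I(M) = [C(1,1)·p^0·(1−p)] / p^1 = 1·(1−p)/p = 100.000/59.744 = 1.6738
(1−p)/p = 1.6738/1 = 1.6738  ⇒  p = 1/(1 + 1.6738) = 0.3740
Re-185: 37.4%, Re-187: 62.6%.

62.6%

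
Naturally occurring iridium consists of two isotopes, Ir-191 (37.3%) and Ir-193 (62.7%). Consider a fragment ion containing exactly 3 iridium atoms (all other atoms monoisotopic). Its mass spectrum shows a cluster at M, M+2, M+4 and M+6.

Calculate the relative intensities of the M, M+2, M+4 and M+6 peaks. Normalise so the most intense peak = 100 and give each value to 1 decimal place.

Expanding (0.373 + 0.627)^3:
P(M) = 0.373^3 = 0.051895
P(M+2) = 3 × 0.373^2 × 0.627^1 = 0.261702
P(M+4) = 3 × 0.373^1 × 0.627^2 = 0.439911
P(M+6) = 0.627^3 = 0.246492
The M+4 peak is largest (0.439911); scaling to 100 gives 11.8 : 59.5 : 100.0 : 56.0.

11.8 : 59.5 : 100.0 : 56.0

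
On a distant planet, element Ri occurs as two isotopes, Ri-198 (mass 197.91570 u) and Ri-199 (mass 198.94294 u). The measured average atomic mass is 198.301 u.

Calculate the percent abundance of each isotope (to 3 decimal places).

Ri-198: 62.492%, Ri-199: 37.508%

Let x be the fractional abundance of Ri-198; then Ri-199 has abundance 1 − x.
197.91570·x + 198.94294·(1 − x) = 198.301
(197.91570 − 198.94294)·x = 198.301 − 198.94294
x = -0.64194 / -1.02724 = 0.62492 → 62.492% Ri-198, 37.508% Ri-199.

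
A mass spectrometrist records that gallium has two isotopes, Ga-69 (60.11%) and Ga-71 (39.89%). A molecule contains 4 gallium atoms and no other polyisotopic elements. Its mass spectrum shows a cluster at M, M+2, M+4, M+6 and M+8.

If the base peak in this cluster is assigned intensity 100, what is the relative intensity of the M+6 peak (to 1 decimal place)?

44.0

Term probabilities: M 0.1306, M+2 0.3465, M+4 0.3450, M+6 0.1526, M+8 0.0253. Base peak = M+2.
P(M+2) = C(4,1) × 0.6011^3 × 0.3989^1 = 4 × 0.21719018 × 0.3989 = 0.346549 (base)
P(M+6) = C(4,3) × 0.6011^1 × 0.3989^3 = 4 × 0.6011 × 0.06347345 = 0.152616
Relative intensity = 0.152616 / 0.346549 × 100 = 44.0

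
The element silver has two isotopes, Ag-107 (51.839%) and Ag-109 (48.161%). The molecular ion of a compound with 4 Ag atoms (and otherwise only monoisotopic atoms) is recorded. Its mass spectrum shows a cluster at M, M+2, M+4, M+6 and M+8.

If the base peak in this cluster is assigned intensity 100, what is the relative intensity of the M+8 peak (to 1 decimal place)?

Term probabilities: M 0.0722, M+2 0.2684, M+4 0.3740, M+6 0.2316, M+8 0.0538. Base peak = M+4.
P(M+4) = C(4,2) × 0.51839^2 × 0.48161^2 = 6 × 0.26872819 × 0.23194819 = 0.373986 (base)
P(M+8) = C(4,4) × 0.51839^0 × 0.48161^4 = 1 × 1.0000 × 0.05379996 = 0.053800
Relative intensity = 0.053800 / 0.373986 × 100 = 14.4

14.4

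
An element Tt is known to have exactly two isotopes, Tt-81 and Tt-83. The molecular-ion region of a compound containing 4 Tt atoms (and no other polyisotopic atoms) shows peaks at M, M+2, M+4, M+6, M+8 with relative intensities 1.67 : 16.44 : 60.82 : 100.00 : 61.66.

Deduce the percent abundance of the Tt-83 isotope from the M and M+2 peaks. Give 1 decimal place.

Let p = fractional abundance of Tt-81. I(M+2)/I(M) = [C(4,1)·p^3·(1−p)] / p^4 = 4·(1−p)/p = 16.44/1.67 = 9.8443
(1−p)/p = 9.8443/4 = 2.4611  ⇒  p = 1/(1 + 2.4611) = 0.2889
Tt-81: 28.9%, Tt-83: 71.1%.

71.1%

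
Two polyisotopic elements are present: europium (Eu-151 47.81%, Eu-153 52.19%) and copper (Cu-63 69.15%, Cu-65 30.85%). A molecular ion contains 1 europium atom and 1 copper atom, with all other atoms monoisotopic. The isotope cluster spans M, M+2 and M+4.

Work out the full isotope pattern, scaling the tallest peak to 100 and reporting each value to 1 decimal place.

Europium pattern (n=1): 0.4781 : 0.5219
Copper pattern (n=1): 0.6915 : 0.3085
Convolve the two distributions (both contribute in 2-u steps):
  M: 0.4781×0.6915 = 0.330606
  M+2: 0.4781×0.3085 + 0.5219×0.6915 = 0.508388
  M+4: 0.5219×0.3085 = 0.161006
Scale to base peak (0.508388) = 100: 65.0 : 100.0 : 31.7

65.0 : 100.0 : 31.7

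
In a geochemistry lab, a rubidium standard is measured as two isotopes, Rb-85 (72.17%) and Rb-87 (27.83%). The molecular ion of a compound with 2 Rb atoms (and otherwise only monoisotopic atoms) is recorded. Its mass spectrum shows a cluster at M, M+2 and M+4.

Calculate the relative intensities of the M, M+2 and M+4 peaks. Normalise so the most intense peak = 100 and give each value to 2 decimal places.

100.00 : 77.12 : 14.87

Expanding (0.7217 + 0.2783)^2:
P(M) = 0.7217^2 = 0.520851
P(M+2) = 2 × 0.7217^1 × 0.2783^1 = 0.401698
P(M+4) = 0.2783^2 = 0.077451
The M peak is largest (0.520851); scaling to 100 gives 100.00 : 77.12 : 14.87.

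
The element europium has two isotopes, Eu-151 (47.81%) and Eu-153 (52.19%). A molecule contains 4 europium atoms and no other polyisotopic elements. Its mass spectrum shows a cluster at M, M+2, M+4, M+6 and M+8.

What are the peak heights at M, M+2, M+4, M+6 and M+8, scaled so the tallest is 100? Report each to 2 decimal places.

The 4 Eu atoms are independent, so intensities follow the terms of (0.4781 + 0.5219)^4.
P(M) = 0.4781^4 = 0.052249
P(M+2) = 4 × 0.4781^3 × 0.5219^1 = 0.228141
P(M+4) = 6 × 0.4781^2 × 0.5219^2 = 0.373563
P(M+6) = 4 × 0.4781^1 × 0.5219^3 = 0.271857
P(M+8) = 0.5219^4 = 0.074191
The M+4 peak is largest (0.373563); scaling to 100 gives 13.99 : 61.07 : 100.00 : 72.77 : 19.86.

13.99 : 61.07 : 100.00 : 72.77 : 19.86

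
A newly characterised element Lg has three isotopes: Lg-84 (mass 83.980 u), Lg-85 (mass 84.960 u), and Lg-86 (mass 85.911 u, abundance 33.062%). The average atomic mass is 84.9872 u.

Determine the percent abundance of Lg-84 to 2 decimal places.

29.31%

The remaining 66.938% is split between Lg-84 (fraction x) and Lg-85 (fraction 0.66938 − x).
Substituting: 83.980x + 84.960(0.66938 − x) = 56.58330518
(83.980 − 84.960)x = -0.28721962  ⇒  x = 0.29308, y = 0.37630
Lg-84: 29.31%, Lg-85: 37.63%.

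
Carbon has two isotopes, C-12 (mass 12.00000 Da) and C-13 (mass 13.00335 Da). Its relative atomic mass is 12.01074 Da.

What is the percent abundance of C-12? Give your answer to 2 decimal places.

Let x be the fractional abundance of C-12; then C-13 has abundance 1 − x.
12.00000·x + 13.00335·(1 − x) = 12.01074
(12.00000 − 13.00335)·x = 12.01074 − 13.00335
x = -0.99261 / -1.00335 = 0.98930 → 98.93% C-12, 1.07% C-13.

98.93%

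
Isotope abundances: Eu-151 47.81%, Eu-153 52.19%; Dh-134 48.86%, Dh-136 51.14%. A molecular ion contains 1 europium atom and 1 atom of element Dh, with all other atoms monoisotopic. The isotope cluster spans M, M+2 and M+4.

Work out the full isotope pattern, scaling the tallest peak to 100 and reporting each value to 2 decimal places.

46.77 : 100.00 : 53.43

Europium pattern (n=1): 0.4781 : 0.5219
Element Dh pattern (n=1): 0.4886 : 0.5114
Convolve the two distributions (both contribute in 2-u steps):
  M: 0.4781×0.4886 = 0.233600
  M+2: 0.4781×0.5114 + 0.5219×0.4886 = 0.499501
  M+4: 0.5219×0.5114 = 0.266900
Scale to base peak (0.499501) = 100: 46.77 : 100.00 : 53.43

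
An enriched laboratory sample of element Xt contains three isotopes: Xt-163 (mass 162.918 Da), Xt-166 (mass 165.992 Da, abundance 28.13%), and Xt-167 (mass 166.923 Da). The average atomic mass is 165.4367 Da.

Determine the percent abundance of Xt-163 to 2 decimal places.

The remaining 71.87% is split between Xt-163 (fraction x) and Xt-167 (fraction 0.7187 − x).
Substituting: 162.918x + 166.923(0.7187 − x) = 118.7431504
(162.918 − 166.923)x = -1.2244097  ⇒  x = 0.30572, y = 0.41298
Xt-163: 30.57%, Xt-167: 41.30%.

30.57%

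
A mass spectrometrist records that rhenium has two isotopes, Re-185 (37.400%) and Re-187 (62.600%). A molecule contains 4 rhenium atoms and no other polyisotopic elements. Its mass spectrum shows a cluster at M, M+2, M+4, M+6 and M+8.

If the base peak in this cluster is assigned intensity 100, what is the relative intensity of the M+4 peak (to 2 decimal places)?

(0.37400 + 0.62600)^4 gives M 0.0196, M+2 0.1310, M+4 0.3289, M+6 0.3670, M+8 0.1536; the largest is M+6.
P(M+6) = C(4,3) × 0.37400^1 × 0.62600^3 = 4 × 0.3740 × 0.24531438 = 0.366990 (base)
P(M+4) = C(4,2) × 0.37400^2 × 0.62600^2 = 6 × 0.139876 × 0.391876 = 0.328884
Relative intensity = 0.328884 / 0.366990 × 100 = 89.62

89.62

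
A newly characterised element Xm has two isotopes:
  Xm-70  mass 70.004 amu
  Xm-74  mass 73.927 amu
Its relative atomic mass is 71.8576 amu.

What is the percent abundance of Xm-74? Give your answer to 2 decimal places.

Let x be the fractional abundance of Xm-70; then Xm-74 has abundance 1 − x.
70.004·x + 73.927·(1 − x) = 71.8576
(70.004 − 73.927)·x = 71.8576 − 73.927
x = -2.0694 / -3.923 = 0.52750 → 52.75% Xm-70, 47.25% Xm-74.

47.25%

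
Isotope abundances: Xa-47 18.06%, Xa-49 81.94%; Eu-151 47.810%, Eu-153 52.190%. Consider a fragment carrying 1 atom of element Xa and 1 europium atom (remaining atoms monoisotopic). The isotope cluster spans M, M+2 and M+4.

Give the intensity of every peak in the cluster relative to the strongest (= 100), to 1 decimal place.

Element Xa pattern (n=1): 0.1806 : 0.8194
Europium pattern (n=1): 0.4781 : 0.5219
Convolve the two distributions (both contribute in 2-u steps):
  M: 0.1806×0.4781 = 0.086345
  M+2: 0.1806×0.5219 + 0.8194×0.4781 = 0.486010
  M+4: 0.8194×0.5219 = 0.427645
Scale to base peak (0.486010) = 100: 17.8 : 100.0 : 88.0

17.8 : 100.0 : 88.0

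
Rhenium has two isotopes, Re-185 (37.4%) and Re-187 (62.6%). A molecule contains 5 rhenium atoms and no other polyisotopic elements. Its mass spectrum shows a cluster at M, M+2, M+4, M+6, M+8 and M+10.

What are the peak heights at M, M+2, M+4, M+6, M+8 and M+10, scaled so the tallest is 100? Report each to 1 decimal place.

2.1 : 17.8 : 59.7 : 100.0 : 83.7 : 28.0

The 5 Re atoms are independent, so intensities follow the terms of (0.374 + 0.626)^5.
P(M) = 0.374^5 = 0.007317
P(M+2) = 5 × 0.374^4 × 0.626^1 = 0.061239
P(M+4) = 10 × 0.374^3 × 0.626^2 = 0.205005
P(M+6) = 10 × 0.374^2 × 0.626^3 = 0.343136
P(M+8) = 5 × 0.374^1 × 0.626^4 = 0.287170
P(M+10) = 0.626^5 = 0.096133
The M+6 peak is largest (0.343136); scaling to 100 gives 2.1 : 17.8 : 59.7 : 100.0 : 83.7 : 28.0.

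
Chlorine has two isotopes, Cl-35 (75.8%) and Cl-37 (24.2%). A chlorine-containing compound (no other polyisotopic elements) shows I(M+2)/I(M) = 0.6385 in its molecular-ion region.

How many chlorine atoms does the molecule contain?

2

For n independent Cl atoms, I(M+2)/I(M) = n · (abundance Cl-37) / (abundance Cl-35) = n · 0.242/0.758.
n = 0.6385 × 0.758/0.242 = 2.00 ≈ 2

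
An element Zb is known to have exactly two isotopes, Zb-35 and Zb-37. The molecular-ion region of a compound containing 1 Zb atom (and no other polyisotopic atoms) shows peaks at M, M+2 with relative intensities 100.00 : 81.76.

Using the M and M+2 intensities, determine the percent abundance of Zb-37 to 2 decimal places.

44.98%

Write p for the Zb-35 fraction. I(M+2)/I(M) = [C(1,1)·p^0·(1−p)] / p^1 = 1·(1−p)/p = 81.76/100.00 = 0.8176
(1−p)/p = 0.8176/1 = 0.8176  ⇒  p = 1/(1 + 0.8176) = 0.5502
Zb-35: 55.02%, Zb-37: 44.98%.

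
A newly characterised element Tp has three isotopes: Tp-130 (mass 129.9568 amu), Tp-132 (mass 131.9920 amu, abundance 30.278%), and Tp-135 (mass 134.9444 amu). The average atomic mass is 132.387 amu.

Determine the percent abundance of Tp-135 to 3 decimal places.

Let x and y be the fractions of Tp-130 and Tp-135. Then x + y = 1 − 0.30278 = 0.69722 and 129.9568x + 134.9444y = 132.387 − 0.30278×131.9920 = 92.42246224.
Substituting: 129.9568x + 134.9444(0.69722 − x) = 92.42246224
(129.9568 − 134.9444)x = -1.663472328  ⇒  x = 0.33352, y = 0.36370
Tp-130: 33.352%, Tp-135: 36.370%.

36.370%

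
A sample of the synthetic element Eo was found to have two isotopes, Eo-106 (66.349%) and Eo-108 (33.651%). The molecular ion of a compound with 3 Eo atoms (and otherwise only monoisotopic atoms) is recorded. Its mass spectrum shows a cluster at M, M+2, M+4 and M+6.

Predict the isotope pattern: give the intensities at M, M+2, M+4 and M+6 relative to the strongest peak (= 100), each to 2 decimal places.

Expanding (0.66349 + 0.33651)^3:
P(M) = 0.66349^3 = 0.292081
P(M+2) = 3 × 0.66349^2 × 0.33651^1 = 0.444414
P(M+4) = 3 × 0.66349^1 × 0.33651^2 = 0.225399
P(M+6) = 0.33651^3 = 0.038106
The M+2 peak is largest (0.444414); scaling to 100 gives 65.72 : 100.00 : 50.72 : 8.57.

65.72 : 100.00 : 50.72 : 8.57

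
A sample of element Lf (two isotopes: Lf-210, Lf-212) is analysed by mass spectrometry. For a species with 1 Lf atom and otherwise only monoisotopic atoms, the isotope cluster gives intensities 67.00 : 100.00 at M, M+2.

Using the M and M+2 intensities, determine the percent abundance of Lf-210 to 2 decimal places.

If p is the fraction of Lf that is Lf-210, then I(M+2)/I(M) = [C(1,1)·p^0·(1−p)] / p^1 = 1·(1−p)/p = 100.00/67.00 = 1.4925
(1−p)/p = 1.4925/1 = 1.4925  ⇒  p = 1/(1 + 1.4925) = 0.4012
Lf-210: 40.12%, Lf-212: 59.88%.

40.12%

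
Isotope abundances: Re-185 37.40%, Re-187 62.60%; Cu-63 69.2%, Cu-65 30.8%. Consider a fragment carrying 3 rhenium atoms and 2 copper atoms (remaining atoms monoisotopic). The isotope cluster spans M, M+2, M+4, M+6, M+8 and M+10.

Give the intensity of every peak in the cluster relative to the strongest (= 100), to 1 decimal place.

7.6 : 44.9 : 99.3 : 100.0 : 44.4 : 7.1

Rhenium pattern (n=3): 0.05231362 : 0.26268713 : 0.43968487 : 0.24531438
Copper pattern (n=2): 0.478864 : 0.426272 : 0.094864
Convolve the two distributions (both contribute in 2-u steps):
  M: 0.05231362×0.478864 = 0.025051
  M+2: 0.05231362×0.426272 + 0.26268713×0.478864 = 0.148091
  M+4: 0.05231362×0.094864 + 0.26268713×0.426272 + 0.43968487×0.478864 = 0.327488
  M+6: 0.26268713×0.094864 + 0.43968487×0.426272 + 0.24531438×0.478864 = 0.329817
  M+8: 0.43968487×0.094864 + 0.24531438×0.426272 = 0.146281
  M+10: 0.24531438×0.094864 = 0.023272
Scale to base peak (0.329817) = 100: 7.6 : 44.9 : 99.3 : 100.0 : 44.4 : 7.1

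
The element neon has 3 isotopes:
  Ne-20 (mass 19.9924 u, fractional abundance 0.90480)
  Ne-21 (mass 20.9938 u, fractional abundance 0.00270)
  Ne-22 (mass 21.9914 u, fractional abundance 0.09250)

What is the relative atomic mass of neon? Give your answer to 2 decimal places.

20.18 u

Weight each isotope mass by its fractional abundance: 0.90480 × 19.9924 + 0.00270 × 20.9938 + 0.09250 × 21.9914
= 18.08912 + 0.05668 + 2.03420 = 20.18000 u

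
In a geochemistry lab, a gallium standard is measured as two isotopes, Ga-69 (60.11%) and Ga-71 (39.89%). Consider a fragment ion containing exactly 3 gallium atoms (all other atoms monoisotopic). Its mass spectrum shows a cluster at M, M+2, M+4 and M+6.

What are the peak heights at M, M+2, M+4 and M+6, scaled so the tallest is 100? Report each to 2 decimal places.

Each Ga atom is independently Ga-69 (p = 0.6011) or Ga-71 (q = 0.3989); the cluster is the binomial expansion (p + q)^3.
P(M) = 0.6011^3 = 0.217190
P(M+2) = 3 × 0.6011^2 × 0.3989^1 = 0.432393
P(M+4) = 3 × 0.6011^1 × 0.3989^2 = 0.286943
P(M+6) = 0.3989^3 = 0.063473
The M+2 peak is largest (0.432393); scaling to 100 gives 50.23 : 100.00 : 66.36 : 14.68.

50.23 : 100.00 : 66.36 : 14.68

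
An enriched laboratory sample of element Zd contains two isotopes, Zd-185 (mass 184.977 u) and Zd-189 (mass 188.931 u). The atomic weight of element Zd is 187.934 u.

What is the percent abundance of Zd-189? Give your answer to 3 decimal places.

74.785%

Let x be the fractional abundance of Zd-185; then Zd-189 has abundance 1 − x.
184.977·x + 188.931·(1 − x) = 187.934
(184.977 − 188.931)·x = 187.934 − 188.931
x = -0.997 / -3.954 = 0.25215 → 25.215% Zd-185, 74.785% Zd-189.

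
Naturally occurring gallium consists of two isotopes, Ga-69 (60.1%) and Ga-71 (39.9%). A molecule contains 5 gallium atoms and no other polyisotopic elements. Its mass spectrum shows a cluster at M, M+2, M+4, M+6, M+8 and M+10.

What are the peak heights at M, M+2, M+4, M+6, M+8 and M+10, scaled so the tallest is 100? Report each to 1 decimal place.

Each Ga atom is independently Ga-69 (p = 0.601) or Ga-71 (q = 0.399); the cluster is the binomial expansion (p + q)^5.
P(M) = 0.601^5 = 0.078410
P(M+2) = 5 × 0.601^4 × 0.399^1 = 0.260280
P(M+4) = 10 × 0.601^3 × 0.399^2 = 0.345596
P(M+6) = 10 × 0.601^2 × 0.399^3 = 0.229439
P(M+8) = 5 × 0.601^1 × 0.399^4 = 0.076162
P(M+10) = 0.399^5 = 0.010113
The M+4 peak is largest (0.345596); scaling to 100 gives 22.7 : 75.3 : 100.0 : 66.4 : 22.0 : 2.9.

22.7 : 75.3 : 100.0 : 66.4 : 22.0 : 2.9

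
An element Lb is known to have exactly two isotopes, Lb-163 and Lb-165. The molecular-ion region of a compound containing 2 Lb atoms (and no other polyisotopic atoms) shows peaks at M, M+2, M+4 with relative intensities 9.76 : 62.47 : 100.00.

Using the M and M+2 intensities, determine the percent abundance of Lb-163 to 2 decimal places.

Write p for the Lb-163 fraction. I(M+2)/I(M) = [C(2,1)·p^1·(1−p)] / p^2 = 2·(1−p)/p = 62.47/9.76 = 6.4006
(1−p)/p = 6.4006/2 = 3.2003  ⇒  p = 1/(1 + 3.2003) = 0.2381
Lb-163: 23.81%, Lb-165: 76.19%.

23.81%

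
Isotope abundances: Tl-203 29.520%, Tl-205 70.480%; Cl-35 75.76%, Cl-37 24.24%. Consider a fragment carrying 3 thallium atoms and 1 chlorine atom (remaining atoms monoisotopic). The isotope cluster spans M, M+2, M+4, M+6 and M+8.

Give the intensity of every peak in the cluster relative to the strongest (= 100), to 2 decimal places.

5.16 : 38.58 : 100.00 : 98.39 : 22.45

Thallium pattern (n=3): 0.02572463 : 0.18425524 : 0.43991564 : 0.35010449
Chlorine pattern (n=1): 0.7576 : 0.2424
Convolve the two distributions (both contribute in 2-u steps):
  M: 0.02572463×0.7576 = 0.019489
  M+2: 0.02572463×0.2424 + 0.18425524×0.7576 = 0.145827
  M+4: 0.18425524×0.2424 + 0.43991564×0.7576 = 0.377944
  M+6: 0.43991564×0.2424 + 0.35010449×0.7576 = 0.371875
  M+8: 0.35010449×0.2424 = 0.084865
Scale to base peak (0.377944) = 100: 5.16 : 38.58 : 100.00 : 98.39 : 22.45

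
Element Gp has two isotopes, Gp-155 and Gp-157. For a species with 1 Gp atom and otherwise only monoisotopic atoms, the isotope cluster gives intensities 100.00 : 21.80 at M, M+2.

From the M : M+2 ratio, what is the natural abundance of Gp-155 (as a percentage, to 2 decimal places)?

Let p = fractional abundance of Gp-155. I(M+2)/I(M) = [C(1,1)·p^0·(1−p)] / p^1 = 1·(1−p)/p = 21.80/100.00 = 0.2180
(1−p)/p = 0.2180/1 = 0.2180  ⇒  p = 1/(1 + 0.2180) = 0.8210
Gp-155: 82.10%, Gp-157: 17.90%.

82.10%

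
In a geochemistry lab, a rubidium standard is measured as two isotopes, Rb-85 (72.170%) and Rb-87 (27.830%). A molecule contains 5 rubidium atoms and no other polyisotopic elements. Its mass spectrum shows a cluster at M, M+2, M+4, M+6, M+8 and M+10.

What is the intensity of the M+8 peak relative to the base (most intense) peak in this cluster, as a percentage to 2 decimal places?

5.73%

Binomial terms of (0.72170 + 0.27830)^5: M 0.1958, M+2 0.3775, M+4 0.2911, M+6 0.1123, M+8 0.0216, M+10 0.0017 → M+2 is the base peak.
P(M+2) = C(5,1) × 0.72170^4 × 0.27830^1 = 5 × 0.27128565 × 0.2783 = 0.377494 (base)
P(M+8) = C(5,4) × 0.72170^1 × 0.27830^4 = 5 × 0.7217 × 0.00599864 = 0.021646
Relative intensity = 0.021646 / 0.377494 × 100 = 5.73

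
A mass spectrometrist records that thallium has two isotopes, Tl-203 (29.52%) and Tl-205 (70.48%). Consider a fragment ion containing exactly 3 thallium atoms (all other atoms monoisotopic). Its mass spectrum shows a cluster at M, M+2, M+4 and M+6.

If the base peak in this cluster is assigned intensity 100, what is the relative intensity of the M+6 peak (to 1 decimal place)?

79.6

Term probabilities: M 0.0257, M+2 0.1843, M+4 0.4399, M+6 0.3501. Base peak = M+4.
P(M+4) = C(3,2) × 0.2952^1 × 0.7048^2 = 3 × 0.2952 × 0.49674304 = 0.439916 (base)
P(M+6) = C(3,3) × 0.2952^0 × 0.7048^3 = 1 × 1.0000 × 0.35010449 = 0.350104
Relative intensity = 0.350104 / 0.439916 × 100 = 79.6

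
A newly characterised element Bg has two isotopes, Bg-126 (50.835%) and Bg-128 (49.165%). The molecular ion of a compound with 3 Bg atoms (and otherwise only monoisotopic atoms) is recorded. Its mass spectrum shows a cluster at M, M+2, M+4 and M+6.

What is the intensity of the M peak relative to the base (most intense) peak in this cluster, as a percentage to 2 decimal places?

34.47%

Term probabilities: M 0.1314, M+2 0.3812, M+4 0.3686, M+6 0.1188. Base peak = M+2.
P(M+2) = C(3,1) × 0.50835^2 × 0.49165^1 = 3 × 0.25841972 × 0.49165 = 0.381156 (base)
P(M) = C(3,0) × 0.50835^3 × 0.49165^0 = 1 × 0.13136767 × 1.0000 = 0.131368
Relative intensity = 0.131368 / 0.381156 × 100 = 34.47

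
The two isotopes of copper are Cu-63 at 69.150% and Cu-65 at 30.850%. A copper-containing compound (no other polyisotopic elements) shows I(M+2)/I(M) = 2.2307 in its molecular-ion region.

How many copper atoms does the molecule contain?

5

The M+2/M ratio from n Cu atoms is n · q/p = n · 0.30850/0.69150.
n = 2.2307 × 0.69150/0.30850 = 5.00 ≈ 5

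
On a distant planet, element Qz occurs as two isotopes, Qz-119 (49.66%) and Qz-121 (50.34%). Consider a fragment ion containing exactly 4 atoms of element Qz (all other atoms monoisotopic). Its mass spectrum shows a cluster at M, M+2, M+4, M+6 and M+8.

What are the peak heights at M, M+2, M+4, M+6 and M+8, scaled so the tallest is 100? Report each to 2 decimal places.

Expanding (0.4966 + 0.5034)^4:
P(M) = 0.4966^4 = 0.060817
P(M+2) = 4 × 0.4966^3 × 0.5034^1 = 0.246600
P(M+4) = 6 × 0.4966^2 × 0.5034^2 = 0.374965
P(M+6) = 4 × 0.4966^1 × 0.5034^3 = 0.253400
P(M+8) = 0.5034^4 = 0.064217
The M+4 peak is largest (0.374965); scaling to 100 gives 16.22 : 65.77 : 100.00 : 67.58 : 17.13.

16.22 : 65.77 : 100.00 : 67.58 : 17.13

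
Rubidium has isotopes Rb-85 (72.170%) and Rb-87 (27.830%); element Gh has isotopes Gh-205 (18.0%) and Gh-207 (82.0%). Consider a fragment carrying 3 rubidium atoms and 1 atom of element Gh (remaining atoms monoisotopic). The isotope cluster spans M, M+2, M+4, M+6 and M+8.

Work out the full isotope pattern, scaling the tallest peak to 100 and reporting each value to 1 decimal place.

17.5 : 99.9 : 100.0 : 36.6 : 4.6

Rubidium pattern (n=3): 0.37589809 : 0.43485841 : 0.16768892 : 0.02155458
Element Gh pattern (n=1): 0.1800 : 0.8200
Convolve the two distributions (both contribute in 2-u steps):
  M: 0.37589809×0.1800 = 0.067662
  M+2: 0.37589809×0.8200 + 0.43485841×0.1800 = 0.386511
  M+4: 0.43485841×0.8200 + 0.16768892×0.1800 = 0.386768
  M+6: 0.16768892×0.8200 + 0.02155458×0.1800 = 0.141385
  M+8: 0.02155458×0.8200 = 0.017675
Scale to base peak (0.386768) = 100: 17.5 : 99.9 : 100.0 : 36.6 : 4.6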